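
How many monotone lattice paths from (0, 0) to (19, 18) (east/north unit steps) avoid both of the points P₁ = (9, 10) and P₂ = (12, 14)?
Number of paths = 11510280276

Inclusion–exclusion. Total paths: C(37, 19) = 17672631900. Through P₁: C(19, 9)·C(18, 10) = 4042276524. Through P₂: C(26, 12)·C(11, 7) = 3187041000. Since P₁ is strictly southwest of P₂, a monotone path through both must visit P₁ then P₂; paths through both = C(19, 9)·C(7, 3)·C(11, 7) = 1066965900. Avoid both = 17672631900 − 4042276524 − 3187041000 + 1066965900 = 11510280276.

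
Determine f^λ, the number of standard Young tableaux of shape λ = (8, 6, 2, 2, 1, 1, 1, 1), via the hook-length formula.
# SYT of shape (8, 6, 2, 2, 1, 1, 1, 1) = 1097450640

Hook-length formula: f^λ = n! / Π hook(c), product over all cells c of the Young diagram. For λ = (8, 6, 2, 2, 1, 1, 1, 1), n = 22 boxes. Hook lengths by row (left-to-right, top-to-bottom): [15, 10, 7, 6, 5, 4, 2, 1]; [12, 7, 4, 3, 2, 1]; [7, 2]; [6, 1]; [4]; [3]; [2]; [1]. Product of hooks = 1024192512000. So f^λ = 22! / 1024192512000 = 1124000727777607680000 / 1024192512000 = 1097450640.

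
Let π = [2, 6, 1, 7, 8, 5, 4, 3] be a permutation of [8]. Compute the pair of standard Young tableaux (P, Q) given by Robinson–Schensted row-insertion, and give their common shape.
P = [1, 3, 7, 8] / [2, 4] / [5] / [6];  Q = [1, 2, 4, 5] / [3, 6] / [7] / [8];  common shape = (4, 2, 1, 1)

Row-insert the values π_1, π_2, … into P one at a time, bumping the leftmost entry strictly greater than the inserted value down to the next row. The recording tableau Q records, in position (i, j), the step at which that cell was added to P.
  Insert 2 (step 1): P = [2];  Q = [1]
  Insert 6 (step 2): P = [2, 6];  Q = [1, 2]
  Insert 1 (step 3): P = [1, 6] / [2];  Q = [1, 2] / [3]
  Insert 7 (step 4): P = [1, 6, 7] / [2];  Q = [1, 2, 4] / [3]
  Insert 8 (step 5): P = [1, 6, 7, 8] / [2];  Q = [1, 2, 4, 5] / [3]
  Insert 5 (step 6): P = [1, 5, 7, 8] / [2, 6];  Q = [1, 2, 4, 5] / [3, 6]
  Insert 4 (step 7): P = [1, 4, 7, 8] / [2, 5] / [6];  Q = [1, 2, 4, 5] / [3, 6] / [7]
  Insert 3 (step 8): P = [1, 3, 7, 8] / [2, 4] / [5] / [6];  Q = [1, 2, 4, 5] / [3, 6] / [7] / [8]
Final shape: (4, 2, 1, 1).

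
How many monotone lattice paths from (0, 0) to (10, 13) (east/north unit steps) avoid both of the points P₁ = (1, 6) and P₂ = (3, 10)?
Number of paths = 1042266

Inclusion–exclusion. Total paths: C(23, 10) = 1144066. Through P₁: C(7, 1)·C(16, 9) = 80080. Through P₂: C(13, 3)·C(10, 7) = 34320. Since P₁ is strictly southwest of P₂, a monotone path through both must visit P₁ then P₂; paths through both = C(7, 1)·C(6, 2)·C(10, 7) = 12600. Avoid both = 1144066 − 80080 − 34320 + 12600 = 1042266.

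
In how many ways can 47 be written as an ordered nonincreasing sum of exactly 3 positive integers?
p(47, 3 parts) = 184

Partitions of n into exactly k parts are in bijection with partitions of n − k into at most k parts (subtract 1 from each part). So p(47, exactly 3) = p(44, parts ≤ 3). Computing via the recurrence p(m, j) = p(m, j−1) + p(m−j, j) gives 184.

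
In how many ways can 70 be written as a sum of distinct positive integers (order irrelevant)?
q(70) = 29927

A partition into distinct parts is a strictly decreasing sequence summing to n. The recurrence d(n, m) = d(n, m−1) + d(n−m, m−1) (use part m at most once) with q(n) = d(n, n) gives q(70) = 29927. (Euler's theorem: # distinct-part partitions = # odd-part partitions.)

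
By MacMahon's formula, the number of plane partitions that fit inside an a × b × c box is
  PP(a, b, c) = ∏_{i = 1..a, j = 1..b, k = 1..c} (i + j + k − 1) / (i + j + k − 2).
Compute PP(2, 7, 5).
PP(2, 7, 5) = 169884

Evaluate the triple product over i = 1..2, j = 1..7, k = 1..5. The factors are (2/1) · (3/2) · (4/3) · (5/4) · (6/5) · (3/2) · (4/3) · (5/4) · … (70 factors total). The numerators and denominators telescope so the product is an integer; carrying out the multiplication exactly gives PP(2, 7, 5) = 169884.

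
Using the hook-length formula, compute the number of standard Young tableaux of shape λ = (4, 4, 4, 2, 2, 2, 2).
# SYT of shape (4, 4, 4, 2, 2, 2, 2) = 16166150

Hook-length formula: f^λ = n! / Π hook(c), product over all cells c of the Young diagram. For λ = (4, 4, 4, 2, 2, 2, 2), n = 20 boxes. Hook lengths by row (left-to-right, top-to-bottom): [10, 9, 4, 3]; [9, 8, 3, 2]; [8, 7, 2, 1]; [5, 4]; [4, 3]; [3, 2]; [2, 1]. Product of hooks = 150493593600. So f^λ = 20! / 150493593600 = 2432902008176640000 / 150493593600 = 16166150.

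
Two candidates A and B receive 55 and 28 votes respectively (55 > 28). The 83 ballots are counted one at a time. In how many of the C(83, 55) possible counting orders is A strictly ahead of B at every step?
Strict-lead orderings = 3315651101798115662352

Total orderings of the 83 votes with 55 for A: C(83, 55) = 10192557090712725925008. By the Bertrand ballot formula (Cycle Lemma / reflection principle), the number of orderings in which A is strictly ahead of B throughout is (p − q)/(p + q) · C(p + q, p) = (55 − 28)/(55 + 28) · 10192557090712725925008 = 3315651101798115662352.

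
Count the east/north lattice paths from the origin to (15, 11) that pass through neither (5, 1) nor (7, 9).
Number of paths = 6114974

Inclusion–exclusion. Total paths: C(26, 15) = 7726160. Through P₁: C(6, 5)·C(20, 10) = 1108536. Through P₂: C(16, 7)·C(10, 8) = 514800. Since P₁ is strictly southwest of P₂, a monotone path through both must visit P₁ then P₂; paths through both = C(6, 5)·C(10, 2)·C(10, 8) = 12150. Avoid both = 7726160 − 1108536 − 514800 + 12150 = 6114974.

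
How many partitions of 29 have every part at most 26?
p(29, parts ≤ 26) = 4561

Use the recurrence p(n, m) = p(n, m−1) + p(n−m, m): either the largest part is < m (count p(n, m−1)) or the largest part is exactly m (remove one copy of m, count p(n−m, m)). With p(0, ·) = 1 this gives p(29, parts ≤ 26) = 4561. (By conjugating Young diagrams, this also counts partitions of 29 into at most 26 parts.)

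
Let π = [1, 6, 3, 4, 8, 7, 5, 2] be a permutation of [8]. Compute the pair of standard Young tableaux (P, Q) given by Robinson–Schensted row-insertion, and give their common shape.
P = [1, 2, 4, 5] / [3, 7] / [6] / [8];  Q = [1, 2, 4, 5] / [3, 6] / [7] / [8];  common shape = (4, 2, 1, 1)

Row-insert the values π_1, π_2, … into P one at a time, bumping the leftmost entry strictly greater than the inserted value down to the next row. The recording tableau Q records, in position (i, j), the step at which that cell was added to P.
  Insert 1 (step 1): P = [1];  Q = [1]
  Insert 6 (step 2): P = [1, 6];  Q = [1, 2]
  Insert 3 (step 3): P = [1, 3] / [6];  Q = [1, 2] / [3]
  Insert 4 (step 4): P = [1, 3, 4] / [6];  Q = [1, 2, 4] / [3]
  Insert 8 (step 5): P = [1, 3, 4, 8] / [6];  Q = [1, 2, 4, 5] / [3]
  Insert 7 (step 6): P = [1, 3, 4, 7] / [6, 8];  Q = [1, 2, 4, 5] / [3, 6]
  Insert 5 (step 7): P = [1, 3, 4, 5] / [6, 7] / [8];  Q = [1, 2, 4, 5] / [3, 6] / [7]
  Insert 2 (step 8): P = [1, 2, 4, 5] / [3, 7] / [6] / [8];  Q = [1, 2, 4, 5] / [3, 6] / [7] / [8]
Final shape: (4, 2, 1, 1).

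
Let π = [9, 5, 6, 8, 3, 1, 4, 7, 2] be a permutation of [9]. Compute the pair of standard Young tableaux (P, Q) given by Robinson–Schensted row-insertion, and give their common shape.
P = [1, 2, 7] / [3, 4, 8] / [5, 6] / [9];  Q = [1, 3, 4] / [2, 7, 8] / [5, 9] / [6];  common shape = (3, 3, 2, 1)

Row-insert the values π_1, π_2, … into P one at a time, bumping the leftmost entry strictly greater than the inserted value down to the next row. The recording tableau Q records, in position (i, j), the step at which that cell was added to P.
  Insert 9 (step 1): P = [9];  Q = [1]
  Insert 5 (step 2): P = [5] / [9];  Q = [1] / [2]
  Insert 6 (step 3): P = [5, 6] / [9];  Q = [1, 3] / [2]
  Insert 8 (step 4): P = [5, 6, 8] / [9];  Q = [1, 3, 4] / [2]
  Insert 3 (step 5): P = [3, 6, 8] / [5] / [9];  Q = [1, 3, 4] / [2] / [5]
  Insert 1 (step 6): P = [1, 6, 8] / [3] / [5] / [9];  Q = [1, 3, 4] / [2] / [5] / [6]
  Insert 4 (step 7): P = [1, 4, 8] / [3, 6] / [5] / [9];  Q = [1, 3, 4] / [2, 7] / [5] / [6]
  Insert 7 (step 8): P = [1, 4, 7] / [3, 6, 8] / [5] / [9];  Q = [1, 3, 4] / [2, 7, 8] / [5] / [6]
  Insert 2 (step 9): P = [1, 2, 7] / [3, 4, 8] / [5, 6] / [9];  Q = [1, 3, 4] / [2, 7, 8] / [5, 9] / [6]
Final shape: (3, 3, 2, 1).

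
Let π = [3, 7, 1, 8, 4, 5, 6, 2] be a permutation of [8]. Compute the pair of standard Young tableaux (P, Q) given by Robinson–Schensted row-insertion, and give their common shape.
P = [1, 2, 5, 6] / [3, 4, 8] / [7];  Q = [1, 2, 4, 7] / [3, 5, 6] / [8];  common shape = (4, 3, 1)

Row-insert the values π_1, π_2, … into P one at a time, bumping the leftmost entry strictly greater than the inserted value down to the next row. The recording tableau Q records, in position (i, j), the step at which that cell was added to P.
  Insert 3 (step 1): P = [3];  Q = [1]
  Insert 7 (step 2): P = [3, 7];  Q = [1, 2]
  Insert 1 (step 3): P = [1, 7] / [3];  Q = [1, 2] / [3]
  Insert 8 (step 4): P = [1, 7, 8] / [3];  Q = [1, 2, 4] / [3]
  Insert 4 (step 5): P = [1, 4, 8] / [3, 7];  Q = [1, 2, 4] / [3, 5]
  Insert 5 (step 6): P = [1, 4, 5] / [3, 7, 8];  Q = [1, 2, 4] / [3, 5, 6]
  Insert 6 (step 7): P = [1, 4, 5, 6] / [3, 7, 8];  Q = [1, 2, 4, 7] / [3, 5, 6]
  Insert 2 (step 8): P = [1, 2, 5, 6] / [3, 4, 8] / [7];  Q = [1, 2, 4, 7] / [3, 5, 6] / [8]
Final shape: (4, 3, 1).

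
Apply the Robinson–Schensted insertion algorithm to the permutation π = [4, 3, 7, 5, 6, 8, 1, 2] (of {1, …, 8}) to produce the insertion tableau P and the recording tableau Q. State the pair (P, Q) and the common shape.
P = [1, 2, 6, 8] / [3, 5] / [4, 7];  Q = [1, 3, 5, 6] / [2, 4] / [7, 8];  common shape = (4, 2, 2)

Row-insert the values π_1, π_2, … into P one at a time, bumping the leftmost entry strictly greater than the inserted value down to the next row. The recording tableau Q records, in position (i, j), the step at which that cell was added to P.
  Insert 4 (step 1): P = [4];  Q = [1]
  Insert 3 (step 2): P = [3] / [4];  Q = [1] / [2]
  Insert 7 (step 3): P = [3, 7] / [4];  Q = [1, 3] / [2]
  Insert 5 (step 4): P = [3, 5] / [4, 7];  Q = [1, 3] / [2, 4]
  Insert 6 (step 5): P = [3, 5, 6] / [4, 7];  Q = [1, 3, 5] / [2, 4]
  Insert 8 (step 6): P = [3, 5, 6, 8] / [4, 7];  Q = [1, 3, 5, 6] / [2, 4]
  Insert 1 (step 7): P = [1, 5, 6, 8] / [3, 7] / [4];  Q = [1, 3, 5, 6] / [2, 4] / [7]
  Insert 2 (step 8): P = [1, 2, 6, 8] / [3, 5] / [4, 7];  Q = [1, 3, 5, 6] / [2, 4] / [7, 8]
Final shape: (4, 2, 2).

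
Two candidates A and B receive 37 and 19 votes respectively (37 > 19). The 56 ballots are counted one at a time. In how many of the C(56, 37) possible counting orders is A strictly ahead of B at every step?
Strict-lead orderings = 136496564854650

Total orderings of the 56 votes with 37 for A: C(56, 37) = 424655979547800. By the Bertrand ballot formula (Cycle Lemma / reflection principle), the number of orderings in which A is strictly ahead of B throughout is (p − q)/(p + q) · C(p + q, p) = (37 − 19)/(37 + 19) · 424655979547800 = 136496564854650.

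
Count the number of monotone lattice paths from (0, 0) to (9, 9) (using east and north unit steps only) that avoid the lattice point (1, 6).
Number of paths = 47465

Total paths from (0, 0) to (9, 9): C(18, 9) = 48620. Paths through (1, 6): (paths (0, 0) → (1, 6)) × (paths (1, 6) → (9, 9)) = C(7, 1) · C(11, 8) = 7 · 165 = 1155. Avoidance count = 48620 − 1155 = 47465.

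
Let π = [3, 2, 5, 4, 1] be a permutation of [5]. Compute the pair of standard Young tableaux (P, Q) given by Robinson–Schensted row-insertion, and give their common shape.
P = [1, 4] / [2, 5] / [3];  Q = [1, 3] / [2, 4] / [5];  common shape = (2, 2, 1)

Row-insert the values π_1, π_2, … into P one at a time, bumping the leftmost entry strictly greater than the inserted value down to the next row. The recording tableau Q records, in position (i, j), the step at which that cell was added to P.
  Insert 3 (step 1): P = [3];  Q = [1]
  Insert 2 (step 2): P = [2] / [3];  Q = [1] / [2]
  Insert 5 (step 3): P = [2, 5] / [3];  Q = [1, 3] / [2]
  Insert 4 (step 4): P = [2, 4] / [3, 5];  Q = [1, 3] / [2, 4]
  Insert 1 (step 5): P = [1, 4] / [2, 5] / [3];  Q = [1, 3] / [2, 4] / [5]
Final shape: (2, 2, 1).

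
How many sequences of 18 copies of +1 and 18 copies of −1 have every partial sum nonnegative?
C_18 = 477638700

These ballot sequences are counted by the Catalan number C_n = (1/(n + 1)) · C(2n, n). For n = 18: C_18 = (1/19) · C(36, 18) = 9075135300/19 = 477638700.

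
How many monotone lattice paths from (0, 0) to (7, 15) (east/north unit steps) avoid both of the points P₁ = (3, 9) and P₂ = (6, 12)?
Number of paths = 67688

Inclusion–exclusion. Total paths: C(22, 7) = 170544. Through P₁: C(12, 3)·C(10, 4) = 46200. Through P₂: C(18, 6)·C(4, 1) = 74256. Since P₁ is strictly southwest of P₂, a monotone path through both must visit P₁ then P₂; paths through both = C(12, 3)·C(6, 3)·C(4, 1) = 17600. Avoid both = 170544 − 46200 − 74256 + 17600 = 67688.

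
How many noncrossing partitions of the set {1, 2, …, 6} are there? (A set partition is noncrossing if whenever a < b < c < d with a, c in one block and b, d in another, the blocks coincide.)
C_6 = 132

These noncrossing partitions are counted by the Catalan number C_n = (1/(n + 1)) · C(2n, n). For n = 6: C_6 = (1/7) · C(12, 6) = 924/7 = 132.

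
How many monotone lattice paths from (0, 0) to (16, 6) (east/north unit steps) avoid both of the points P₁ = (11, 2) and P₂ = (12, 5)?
Number of paths = 35405

Inclusion–exclusion. Total paths: C(22, 16) = 74613. Through P₁: C(13, 11)·C(9, 5) = 9828. Through P₂: C(17, 12)·C(5, 4) = 30940. Since P₁ is strictly southwest of P₂, a monotone path through both must visit P₁ then P₂; paths through both = C(13, 11)·C(4, 1)·C(5, 4) = 1560. Avoid both = 74613 − 9828 − 30940 + 1560 = 35405.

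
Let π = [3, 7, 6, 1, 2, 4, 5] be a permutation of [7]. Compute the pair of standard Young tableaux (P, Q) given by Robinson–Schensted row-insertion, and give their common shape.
P = [1, 2, 4, 5] / [3, 6] / [7];  Q = [1, 2, 6, 7] / [3, 5] / [4];  common shape = (4, 2, 1)

Row-insert the values π_1, π_2, … into P one at a time, bumping the leftmost entry strictly greater than the inserted value down to the next row. The recording tableau Q records, in position (i, j), the step at which that cell was added to P.
  Insert 3 (step 1): P = [3];  Q = [1]
  Insert 7 (step 2): P = [3, 7];  Q = [1, 2]
  Insert 6 (step 3): P = [3, 6] / [7];  Q = [1, 2] / [3]
  Insert 1 (step 4): P = [1, 6] / [3] / [7];  Q = [1, 2] / [3] / [4]
  Insert 2 (step 5): P = [1, 2] / [3, 6] / [7];  Q = [1, 2] / [3, 5] / [4]
  Insert 4 (step 6): P = [1, 2, 4] / [3, 6] / [7];  Q = [1, 2, 6] / [3, 5] / [4]
  Insert 5 (step 7): P = [1, 2, 4, 5] / [3, 6] / [7];  Q = [1, 2, 6, 7] / [3, 5] / [4]
Final shape: (4, 2, 1).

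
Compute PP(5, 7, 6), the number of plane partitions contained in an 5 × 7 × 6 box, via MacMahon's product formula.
PP(5, 7, 6) = 739309710568

Evaluate the triple product over i = 1..5, j = 1..7, k = 1..6. The factors are (2/1) · (3/2) · (4/3) · (5/4) · (6/5) · (7/6) · (3/2) · (4/3) · … (210 factors total). The numerators and denominators telescope so the product is an integer; carrying out the multiplication exactly gives PP(5, 7, 6) = 739309710568.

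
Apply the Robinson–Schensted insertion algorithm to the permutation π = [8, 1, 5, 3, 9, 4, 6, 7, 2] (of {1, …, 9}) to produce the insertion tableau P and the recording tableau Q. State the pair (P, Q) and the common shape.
P = [1, 2, 4, 6, 7] / [3, 9] / [5] / [8];  Q = [1, 3, 5, 7, 8] / [2, 6] / [4] / [9];  common shape = (5, 2, 1, 1)

Row-insert the values π_1, π_2, … into P one at a time, bumping the leftmost entry strictly greater than the inserted value down to the next row. The recording tableau Q records, in position (i, j), the step at which that cell was added to P.
  Insert 8 (step 1): P = [8];  Q = [1]
  Insert 1 (step 2): P = [1] / [8];  Q = [1] / [2]
  Insert 5 (step 3): P = [1, 5] / [8];  Q = [1, 3] / [2]
  Insert 3 (step 4): P = [1, 3] / [5] / [8];  Q = [1, 3] / [2] / [4]
  Insert 9 (step 5): P = [1, 3, 9] / [5] / [8];  Q = [1, 3, 5] / [2] / [4]
  Insert 4 (step 6): P = [1, 3, 4] / [5, 9] / [8];  Q = [1, 3, 5] / [2, 6] / [4]
  Insert 6 (step 7): P = [1, 3, 4, 6] / [5, 9] / [8];  Q = [1, 3, 5, 7] / [2, 6] / [4]
  Insert 7 (step 8): P = [1, 3, 4, 6, 7] / [5, 9] / [8];  Q = [1, 3, 5, 7, 8] / [2, 6] / [4]
  Insert 2 (step 9): P = [1, 2, 4, 6, 7] / [3, 9] / [5] / [8];  Q = [1, 3, 5, 7, 8] / [2, 6] / [4] / [9]
Final shape: (5, 2, 1, 1).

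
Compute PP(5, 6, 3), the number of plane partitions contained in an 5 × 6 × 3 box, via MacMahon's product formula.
PP(5, 6, 3) = 3737448

Evaluate the triple product over i = 1..5, j = 1..6, k = 1..3. The factors are (2/1) · (3/2) · (4/3) · (3/2) · (4/3) · (5/4) · (4/3) · (5/4) · … (90 factors total). The numerators and denominators telescope so the product is an integer; carrying out the multiplication exactly gives PP(5, 6, 3) = 3737448.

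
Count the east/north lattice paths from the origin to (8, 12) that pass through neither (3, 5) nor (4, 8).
Number of paths = 62648

Inclusion–exclusion. Total paths: C(20, 8) = 125970. Through P₁: C(8, 3)·C(12, 5) = 44352. Through P₂: C(12, 4)·C(8, 4) = 34650. Since P₁ is strictly southwest of P₂, a monotone path through both must visit P₁ then P₂; paths through both = C(8, 3)·C(4, 1)·C(8, 4) = 15680. Avoid both = 125970 − 44352 − 34650 + 15680 = 62648.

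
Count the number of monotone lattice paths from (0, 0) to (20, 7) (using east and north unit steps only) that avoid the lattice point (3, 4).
Number of paths = 848130

Total paths from (0, 0) to (20, 7): C(27, 20) = 888030. Paths through (3, 4): (paths (0, 0) → (3, 4)) × (paths (3, 4) → (20, 7)) = C(7, 3) · C(20, 17) = 35 · 1140 = 39900. Avoidance count = 888030 − 39900 = 848130.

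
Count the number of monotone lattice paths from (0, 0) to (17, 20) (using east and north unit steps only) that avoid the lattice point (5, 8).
Number of paths = 12425119938

Total paths from (0, 0) to (17, 20): C(37, 17) = 15905368710. Paths through (5, 8): (paths (0, 0) → (5, 8)) × (paths (5, 8) → (17, 20)) = C(13, 5) · C(24, 12) = 1287 · 2704156 = 3480248772. Avoidance count = 15905368710 − 3480248772 = 12425119938.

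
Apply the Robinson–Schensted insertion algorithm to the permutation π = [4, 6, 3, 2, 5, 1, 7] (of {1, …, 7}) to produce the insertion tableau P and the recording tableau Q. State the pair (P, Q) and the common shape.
P = [1, 5, 7] / [2, 6] / [3] / [4];  Q = [1, 2, 7] / [3, 5] / [4] / [6];  common shape = (3, 2, 1, 1)

Row-insert the values π_1, π_2, … into P one at a time, bumping the leftmost entry strictly greater than the inserted value down to the next row. The recording tableau Q records, in position (i, j), the step at which that cell was added to P.
  Insert 4 (step 1): P = [4];  Q = [1]
  Insert 6 (step 2): P = [4, 6];  Q = [1, 2]
  Insert 3 (step 3): P = [3, 6] / [4];  Q = [1, 2] / [3]
  Insert 2 (step 4): P = [2, 6] / [3] / [4];  Q = [1, 2] / [3] / [4]
  Insert 5 (step 5): P = [2, 5] / [3, 6] / [4];  Q = [1, 2] / [3, 5] / [4]
  Insert 1 (step 6): P = [1, 5] / [2, 6] / [3] / [4];  Q = [1, 2] / [3, 5] / [4] / [6]
  Insert 7 (step 7): P = [1, 5, 7] / [2, 6] / [3] / [4];  Q = [1, 2, 7] / [3, 5] / [4] / [6]
Final shape: (3, 2, 1, 1).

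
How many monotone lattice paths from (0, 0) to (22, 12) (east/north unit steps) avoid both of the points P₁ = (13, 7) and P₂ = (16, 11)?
Number of paths = 320886135

Inclusion–exclusion. Total paths: C(34, 22) = 548354040. Through P₁: C(20, 13)·C(14, 9) = 155195040. Through P₂: C(27, 16)·C(7, 6) = 91265265. Since P₁ is strictly southwest of P₂, a monotone path through both must visit P₁ then P₂; paths through both = C(20, 13)·C(7, 3)·C(7, 6) = 18992400. Avoid both = 548354040 − 155195040 − 91265265 + 18992400 = 320886135.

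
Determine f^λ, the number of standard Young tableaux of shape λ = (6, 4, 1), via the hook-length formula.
# SYT of shape (6, 4, 1) = 693

Hook-length formula: f^λ = n! / Π hook(c), product over all cells c of the Young diagram. For λ = (6, 4, 1), n = 11 boxes. Hook lengths by row (left-to-right, top-to-bottom): [8, 6, 5, 4, 2, 1]; [5, 3, 2, 1]; [1]. Product of hooks = 57600. So f^λ = 11! / 57600 = 39916800 / 57600 = 693.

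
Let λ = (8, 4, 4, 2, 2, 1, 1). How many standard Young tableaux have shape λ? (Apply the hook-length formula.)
# SYT of shape (8, 4, 4, 2, 2, 1, 1) = 2618916300

Hook-length formula: f^λ = n! / Π hook(c), product over all cells c of the Young diagram. For λ = (8, 4, 4, 2, 2, 1, 1), n = 22 boxes. Hook lengths by row (left-to-right, top-to-bottom): [14, 11, 8, 7, 4, 3, 2, 1]; [9, 6, 3, 2]; [8, 5, 2, 1]; [5, 2]; [4, 1]; [2]; [1]. Product of hooks = 429185433600. So f^λ = 22! / 429185433600 = 1124000727777607680000 / 429185433600 = 2618916300.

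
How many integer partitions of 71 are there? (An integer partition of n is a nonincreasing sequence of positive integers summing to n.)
p(71) = 4697205

Compute p(n) via the recurrence p(n, m) = p(n, m−1) + p(n−m, m), where p(n, m) counts partitions of n with all parts ≤ m and p(n) = p(n, n). The base cases are p(0, m) = 1 and p(n, 0) = 0 for n > 0. Filling the table yields p(71) = 4697205. (Euler's pentagonal recurrence is an alternative.)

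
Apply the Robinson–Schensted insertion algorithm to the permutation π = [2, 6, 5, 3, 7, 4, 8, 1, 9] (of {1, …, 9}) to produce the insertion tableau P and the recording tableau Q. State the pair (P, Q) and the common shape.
P = [1, 3, 4, 8, 9] / [2, 7] / [5] / [6];  Q = [1, 2, 5, 7, 9] / [3, 6] / [4] / [8];  common shape = (5, 2, 1, 1)

Row-insert the values π_1, π_2, … into P one at a time, bumping the leftmost entry strictly greater than the inserted value down to the next row. The recording tableau Q records, in position (i, j), the step at which that cell was added to P.
  Insert 2 (step 1): P = [2];  Q = [1]
  Insert 6 (step 2): P = [2, 6];  Q = [1, 2]
  Insert 5 (step 3): P = [2, 5] / [6];  Q = [1, 2] / [3]
  Insert 3 (step 4): P = [2, 3] / [5] / [6];  Q = [1, 2] / [3] / [4]
  Insert 7 (step 5): P = [2, 3, 7] / [5] / [6];  Q = [1, 2, 5] / [3] / [4]
  Insert 4 (step 6): P = [2, 3, 4] / [5, 7] / [6];  Q = [1, 2, 5] / [3, 6] / [4]
  Insert 8 (step 7): P = [2, 3, 4, 8] / [5, 7] / [6];  Q = [1, 2, 5, 7] / [3, 6] / [4]
  Insert 1 (step 8): P = [1, 3, 4, 8] / [2, 7] / [5] / [6];  Q = [1, 2, 5, 7] / [3, 6] / [4] / [8]
  Insert 9 (step 9): P = [1, 3, 4, 8, 9] / [2, 7] / [5] / [6];  Q = [1, 2, 5, 7, 9] / [3, 6] / [4] / [8]
Final shape: (5, 2, 1, 1).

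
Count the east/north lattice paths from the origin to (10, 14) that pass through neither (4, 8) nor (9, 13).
Number of paths = 758516

Inclusion–exclusion. Total paths: C(24, 10) = 1961256. Through P₁: C(12, 4)·C(12, 6) = 457380. Through P₂: C(22, 9)·C(2, 1) = 994840. Since P₁ is strictly southwest of P₂, a monotone path through both must visit P₁ then P₂; paths through both = C(12, 4)·C(10, 5)·C(2, 1) = 249480. Avoid both = 1961256 − 457380 − 994840 + 249480 = 758516.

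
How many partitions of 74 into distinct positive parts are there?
q(74) = 44046

A partition into distinct parts is a strictly decreasing sequence summing to n. The recurrence d(n, m) = d(n, m−1) + d(n−m, m−1) (use part m at most once) with q(n) = d(n, n) gives q(74) = 44046. (Euler's theorem: # distinct-part partitions = # odd-part partitions.)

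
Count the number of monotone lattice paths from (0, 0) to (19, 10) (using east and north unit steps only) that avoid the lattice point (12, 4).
Number of paths = 16906890

Total paths from (0, 0) to (19, 10): C(29, 19) = 20030010. Paths through (12, 4): (paths (0, 0) → (12, 4)) × (paths (12, 4) → (19, 10)) = C(16, 12) · C(13, 7) = 1820 · 1716 = 3123120. Avoidance count = 20030010 − 3123120 = 16906890.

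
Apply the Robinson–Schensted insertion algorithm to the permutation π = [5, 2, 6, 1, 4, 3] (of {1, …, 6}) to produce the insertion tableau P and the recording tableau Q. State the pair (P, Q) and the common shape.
P = [1, 3] / [2, 4] / [5, 6];  Q = [1, 3] / [2, 5] / [4, 6];  common shape = (2, 2, 2)

Row-insert the values π_1, π_2, … into P one at a time, bumping the leftmost entry strictly greater than the inserted value down to the next row. The recording tableau Q records, in position (i, j), the step at which that cell was added to P.
  Insert 5 (step 1): P = [5];  Q = [1]
  Insert 2 (step 2): P = [2] / [5];  Q = [1] / [2]
  Insert 6 (step 3): P = [2, 6] / [5];  Q = [1, 3] / [2]
  Insert 1 (step 4): P = [1, 6] / [2] / [5];  Q = [1, 3] / [2] / [4]
  Insert 4 (step 5): P = [1, 4] / [2, 6] / [5];  Q = [1, 3] / [2, 5] / [4]
  Insert 3 (step 6): P = [1, 3] / [2, 4] / [5, 6];  Q = [1, 3] / [2, 5] / [4, 6]
Final shape: (2, 2, 2).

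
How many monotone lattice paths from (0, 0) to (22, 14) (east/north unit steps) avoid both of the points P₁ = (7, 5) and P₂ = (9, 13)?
Number of paths = 2754289112

Inclusion–exclusion. Total paths: C(36, 22) = 3796297200. Through P₁: C(12, 7)·C(24, 15) = 1035543168. Through P₂: C(22, 9)·C(14, 13) = 6963880. Since P₁ is strictly southwest of P₂, a monotone path through both must visit P₁ then P₂; paths through both = C(12, 7)·C(10, 2)·C(14, 13) = 498960. Avoid both = 3796297200 − 1035543168 − 6963880 + 498960 = 2754289112.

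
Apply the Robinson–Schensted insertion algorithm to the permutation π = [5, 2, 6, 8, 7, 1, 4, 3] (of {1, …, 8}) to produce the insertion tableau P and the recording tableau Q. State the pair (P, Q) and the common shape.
P = [1, 3, 7] / [2, 4] / [5, 6] / [8];  Q = [1, 3, 4] / [2, 5] / [6, 7] / [8];  common shape = (3, 2, 2, 1)

Row-insert the values π_1, π_2, … into P one at a time, bumping the leftmost entry strictly greater than the inserted value down to the next row. The recording tableau Q records, in position (i, j), the step at which that cell was added to P.
  Insert 5 (step 1): P = [5];  Q = [1]
  Insert 2 (step 2): P = [2] / [5];  Q = [1] / [2]
  Insert 6 (step 3): P = [2, 6] / [5];  Q = [1, 3] / [2]
  Insert 8 (step 4): P = [2, 6, 8] / [5];  Q = [1, 3, 4] / [2]
  Insert 7 (step 5): P = [2, 6, 7] / [5, 8];  Q = [1, 3, 4] / [2, 5]
  Insert 1 (step 6): P = [1, 6, 7] / [2, 8] / [5];  Q = [1, 3, 4] / [2, 5] / [6]
  Insert 4 (step 7): P = [1, 4, 7] / [2, 6] / [5, 8];  Q = [1, 3, 4] / [2, 5] / [6, 7]
  Insert 3 (step 8): P = [1, 3, 7] / [2, 4] / [5, 6] / [8];  Q = [1, 3, 4] / [2, 5] / [6, 7] / [8]
Final shape: (3, 2, 2, 1).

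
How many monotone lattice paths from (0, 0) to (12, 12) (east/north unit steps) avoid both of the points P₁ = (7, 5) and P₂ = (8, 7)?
Number of paths = 1565458

Inclusion–exclusion. Total paths: C(24, 12) = 2704156. Through P₁: C(12, 7)·C(12, 5) = 627264. Through P₂: C(15, 8)·C(9, 4) = 810810. Since P₁ is strictly southwest of P₂, a monotone path through both must visit P₁ then P₂; paths through both = C(12, 7)·C(3, 1)·C(9, 4) = 299376. Avoid both = 2704156 − 627264 − 810810 + 299376 = 1565458.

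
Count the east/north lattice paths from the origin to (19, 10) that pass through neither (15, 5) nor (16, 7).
Number of paths = 14103606

Inclusion–exclusion. Total paths: C(29, 19) = 20030010. Through P₁: C(20, 15)·C(9, 4) = 1953504. Through P₂: C(23, 16)·C(6, 3) = 4903140. Since P₁ is strictly southwest of P₂, a monotone path through both must visit P₁ then P₂; paths through both = C(20, 15)·C(3, 1)·C(6, 3) = 930240. Avoid both = 20030010 − 1953504 − 4903140 + 930240 = 14103606.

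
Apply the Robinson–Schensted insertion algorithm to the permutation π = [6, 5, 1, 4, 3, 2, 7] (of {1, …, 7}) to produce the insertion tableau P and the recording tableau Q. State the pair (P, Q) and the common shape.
P = [1, 2, 7] / [3] / [4] / [5] / [6];  Q = [1, 4, 7] / [2] / [3] / [5] / [6];  common shape = (3, 1, 1, 1, 1)

Row-insert the values π_1, π_2, … into P one at a time, bumping the leftmost entry strictly greater than the inserted value down to the next row. The recording tableau Q records, in position (i, j), the step at which that cell was added to P.
  Insert 6 (step 1): P = [6];  Q = [1]
  Insert 5 (step 2): P = [5] / [6];  Q = [1] / [2]
  Insert 1 (step 3): P = [1] / [5] / [6];  Q = [1] / [2] / [3]
  Insert 4 (step 4): P = [1, 4] / [5] / [6];  Q = [1, 4] / [2] / [3]
  Insert 3 (step 5): P = [1, 3] / [4] / [5] / [6];  Q = [1, 4] / [2] / [3] / [5]
  Insert 2 (step 6): P = [1, 2] / [3] / [4] / [5] / [6];  Q = [1, 4] / [2] / [3] / [5] / [6]
  Insert 7 (step 7): P = [1, 2, 7] / [3] / [4] / [5] / [6];  Q = [1, 4, 7] / [2] / [3] / [5] / [6]
Final shape: (3, 1, 1, 1, 1).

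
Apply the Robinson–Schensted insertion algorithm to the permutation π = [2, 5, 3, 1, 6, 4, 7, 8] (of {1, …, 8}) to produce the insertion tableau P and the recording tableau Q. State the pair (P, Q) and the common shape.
P = [1, 3, 4, 7, 8] / [2, 6] / [5];  Q = [1, 2, 5, 7, 8] / [3, 6] / [4];  common shape = (5, 2, 1)

Row-insert the values π_1, π_2, … into P one at a time, bumping the leftmost entry strictly greater than the inserted value down to the next row. The recording tableau Q records, in position (i, j), the step at which that cell was added to P.
  Insert 2 (step 1): P = [2];  Q = [1]
  Insert 5 (step 2): P = [2, 5];  Q = [1, 2]
  Insert 3 (step 3): P = [2, 3] / [5];  Q = [1, 2] / [3]
  Insert 1 (step 4): P = [1, 3] / [2] / [5];  Q = [1, 2] / [3] / [4]
  Insert 6 (step 5): P = [1, 3, 6] / [2] / [5];  Q = [1, 2, 5] / [3] / [4]
  Insert 4 (step 6): P = [1, 3, 4] / [2, 6] / [5];  Q = [1, 2, 5] / [3, 6] / [4]
  Insert 7 (step 7): P = [1, 3, 4, 7] / [2, 6] / [5];  Q = [1, 2, 5, 7] / [3, 6] / [4]
  Insert 8 (step 8): P = [1, 3, 4, 7, 8] / [2, 6] / [5];  Q = [1, 2, 5, 7, 8] / [3, 6] / [4]
Final shape: (5, 2, 1).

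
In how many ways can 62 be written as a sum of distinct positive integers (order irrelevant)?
q(62) = 13394

A partition into distinct parts is a strictly decreasing sequence summing to n. The recurrence d(n, m) = d(n, m−1) + d(n−m, m−1) (use part m at most once) with q(n) = d(n, n) gives q(62) = 13394. (Euler's theorem: # distinct-part partitions = # odd-part partitions.)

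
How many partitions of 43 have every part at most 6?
p(43, parts ≤ 6) = 4935

Use the recurrence p(n, m) = p(n, m−1) + p(n−m, m): either the largest part is < m (count p(n, m−1)) or the largest part is exactly m (remove one copy of m, count p(n−m, m)). With p(0, ·) = 1 this gives p(43, parts ≤ 6) = 4935. (By conjugating Young diagrams, this also counts partitions of 43 into at most 6 parts.)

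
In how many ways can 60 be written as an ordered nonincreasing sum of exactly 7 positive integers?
p(60, 7 parts) = 23961

Partitions of n into exactly k parts are in bijection with partitions of n − k into at most k parts (subtract 1 from each part). So p(60, exactly 7) = p(53, parts ≤ 7). Computing via the recurrence p(m, j) = p(m, j−1) + p(m−j, j) gives 23961.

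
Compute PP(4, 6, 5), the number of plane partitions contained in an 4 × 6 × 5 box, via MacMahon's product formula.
PP(4, 6, 5) = 133613766

Evaluate the triple product over i = 1..4, j = 1..6, k = 1..5. The factors are (2/1) · (3/2) · (4/3) · (5/4) · (6/5) · (3/2) · (4/3) · (5/4) · … (120 factors total). The numerators and denominators telescope so the product is an integer; carrying out the multiplication exactly gives PP(4, 6, 5) = 133613766.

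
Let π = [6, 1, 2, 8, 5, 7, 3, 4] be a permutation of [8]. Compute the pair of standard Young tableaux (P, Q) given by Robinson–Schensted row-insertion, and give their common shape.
P = [1, 2, 3, 4] / [5, 7] / [6, 8];  Q = [1, 3, 4, 6] / [2, 5] / [7, 8];  common shape = (4, 2, 2)

Row-insert the values π_1, π_2, … into P one at a time, bumping the leftmost entry strictly greater than the inserted value down to the next row. The recording tableau Q records, in position (i, j), the step at which that cell was added to P.
  Insert 6 (step 1): P = [6];  Q = [1]
  Insert 1 (step 2): P = [1] / [6];  Q = [1] / [2]
  Insert 2 (step 3): P = [1, 2] / [6];  Q = [1, 3] / [2]
  Insert 8 (step 4): P = [1, 2, 8] / [6];  Q = [1, 3, 4] / [2]
  Insert 5 (step 5): P = [1, 2, 5] / [6, 8];  Q = [1, 3, 4] / [2, 5]
  Insert 7 (step 6): P = [1, 2, 5, 7] / [6, 8];  Q = [1, 3, 4, 6] / [2, 5]
  Insert 3 (step 7): P = [1, 2, 3, 7] / [5, 8] / [6];  Q = [1, 3, 4, 6] / [2, 5] / [7]
  Insert 4 (step 8): P = [1, 2, 3, 4] / [5, 7] / [6, 8];  Q = [1, 3, 4, 6] / [2, 5] / [7, 8]
Final shape: (4, 2, 2).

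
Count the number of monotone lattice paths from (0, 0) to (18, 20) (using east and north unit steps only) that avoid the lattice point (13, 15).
Number of paths = 24142576290

Total paths from (0, 0) to (18, 20): C(38, 18) = 33578000610. Paths through (13, 15): (paths (0, 0) → (13, 15)) × (paths (13, 15) → (18, 20)) = C(28, 13) · C(10, 5) = 37442160 · 252 = 9435424320. Avoidance count = 33578000610 − 9435424320 = 24142576290.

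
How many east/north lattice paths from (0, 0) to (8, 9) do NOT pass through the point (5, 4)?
Number of paths = 17254

Total paths from (0, 0) to (8, 9): C(17, 8) = 24310. Paths through (5, 4): (paths (0, 0) → (5, 4)) × (paths (5, 4) → (8, 9)) = C(9, 5) · C(8, 3) = 126 · 56 = 7056. Avoidance count = 24310 − 7056 = 17254.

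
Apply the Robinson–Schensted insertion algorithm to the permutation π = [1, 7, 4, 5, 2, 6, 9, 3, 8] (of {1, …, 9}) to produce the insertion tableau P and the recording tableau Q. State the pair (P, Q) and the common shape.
P = [1, 2, 3, 6, 8] / [4, 5, 9] / [7];  Q = [1, 2, 4, 6, 7] / [3, 8, 9] / [5];  common shape = (5, 3, 1)

Row-insert the values π_1, π_2, … into P one at a time, bumping the leftmost entry strictly greater than the inserted value down to the next row. The recording tableau Q records, in position (i, j), the step at which that cell was added to P.
  Insert 1 (step 1): P = [1];  Q = [1]
  Insert 7 (step 2): P = [1, 7];  Q = [1, 2]
  Insert 4 (step 3): P = [1, 4] / [7];  Q = [1, 2] / [3]
  Insert 5 (step 4): P = [1, 4, 5] / [7];  Q = [1, 2, 4] / [3]
  Insert 2 (step 5): P = [1, 2, 5] / [4] / [7];  Q = [1, 2, 4] / [3] / [5]
  Insert 6 (step 6): P = [1, 2, 5, 6] / [4] / [7];  Q = [1, 2, 4, 6] / [3] / [5]
  Insert 9 (step 7): P = [1, 2, 5, 6, 9] / [4] / [7];  Q = [1, 2, 4, 6, 7] / [3] / [5]
  Insert 3 (step 8): P = [1, 2, 3, 6, 9] / [4, 5] / [7];  Q = [1, 2, 4, 6, 7] / [3, 8] / [5]
  Insert 8 (step 9): P = [1, 2, 3, 6, 8] / [4, 5, 9] / [7];  Q = [1, 2, 4, 6, 7] / [3, 8, 9] / [5]
Final shape: (5, 3, 1).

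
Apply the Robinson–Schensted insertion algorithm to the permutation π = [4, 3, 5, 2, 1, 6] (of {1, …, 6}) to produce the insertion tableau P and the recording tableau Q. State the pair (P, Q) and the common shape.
P = [1, 5, 6] / [2] / [3] / [4];  Q = [1, 3, 6] / [2] / [4] / [5];  common shape = (3, 1, 1, 1)

Row-insert the values π_1, π_2, … into P one at a time, bumping the leftmost entry strictly greater than the inserted value down to the next row. The recording tableau Q records, in position (i, j), the step at which that cell was added to P.
  Insert 4 (step 1): P = [4];  Q = [1]
  Insert 3 (step 2): P = [3] / [4];  Q = [1] / [2]
  Insert 5 (step 3): P = [3, 5] / [4];  Q = [1, 3] / [2]
  Insert 2 (step 4): P = [2, 5] / [3] / [4];  Q = [1, 3] / [2] / [4]
  Insert 1 (step 5): P = [1, 5] / [2] / [3] / [4];  Q = [1, 3] / [2] / [4] / [5]
  Insert 6 (step 6): P = [1, 5, 6] / [2] / [3] / [4];  Q = [1, 3, 6] / [2] / [4] / [5]
Final shape: (3, 1, 1, 1).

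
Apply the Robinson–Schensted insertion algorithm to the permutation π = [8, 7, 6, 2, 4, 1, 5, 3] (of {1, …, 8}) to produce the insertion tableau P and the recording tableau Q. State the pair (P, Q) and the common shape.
P = [1, 3, 5] / [2, 4] / [6] / [7] / [8];  Q = [1, 5, 7] / [2, 8] / [3] / [4] / [6];  common shape = (3, 2, 1, 1, 1)

Row-insert the values π_1, π_2, … into P one at a time, bumping the leftmost entry strictly greater than the inserted value down to the next row. The recording tableau Q records, in position (i, j), the step at which that cell was added to P.
  Insert 8 (step 1): P = [8];  Q = [1]
  Insert 7 (step 2): P = [7] / [8];  Q = [1] / [2]
  Insert 6 (step 3): P = [6] / [7] / [8];  Q = [1] / [2] / [3]
  Insert 2 (step 4): P = [2] / [6] / [7] / [8];  Q = [1] / [2] / [3] / [4]
  Insert 4 (step 5): P = [2, 4] / [6] / [7] / [8];  Q = [1, 5] / [2] / [3] / [4]
  Insert 1 (step 6): P = [1, 4] / [2] / [6] / [7] / [8];  Q = [1, 5] / [2] / [3] / [4] / [6]
  Insert 5 (step 7): P = [1, 4, 5] / [2] / [6] / [7] / [8];  Q = [1, 5, 7] / [2] / [3] / [4] / [6]
  Insert 3 (step 8): P = [1, 3, 5] / [2, 4] / [6] / [7] / [8];  Q = [1, 5, 7] / [2, 8] / [3] / [4] / [6]
Final shape: (3, 2, 1, 1, 1).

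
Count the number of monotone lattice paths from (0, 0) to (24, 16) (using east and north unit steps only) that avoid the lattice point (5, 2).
Number of paths = 45657108450

Total paths from (0, 0) to (24, 16): C(40, 24) = 62852101650. Paths through (5, 2): (paths (0, 0) → (5, 2)) × (paths (5, 2) → (24, 16)) = C(7, 5) · C(33, 19) = 21 · 818809200 = 17194993200. Avoidance count = 62852101650 − 17194993200 = 45657108450.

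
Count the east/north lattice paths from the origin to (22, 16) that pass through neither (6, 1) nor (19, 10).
Number of paths = 18746155185

Inclusion–exclusion. Total paths: C(38, 22) = 22239974430. Through P₁: C(7, 6)·C(31, 16) = 2103781365. Through P₂: C(29, 19)·C(9, 3) = 1682520840. Since P₁ is strictly southwest of P₂, a monotone path through both must visit P₁ then P₂; paths through both = C(7, 6)·C(22, 13)·C(9, 3) = 292482960. Avoid both = 22239974430 − 2103781365 − 1682520840 + 292482960 = 18746155185.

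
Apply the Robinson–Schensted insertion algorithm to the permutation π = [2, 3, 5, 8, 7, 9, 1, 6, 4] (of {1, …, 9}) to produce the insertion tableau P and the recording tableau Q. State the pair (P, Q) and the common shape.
P = [1, 3, 4, 6, 9] / [2, 5] / [7] / [8];  Q = [1, 2, 3, 4, 6] / [5, 8] / [7] / [9];  common shape = (5, 2, 1, 1)

Row-insert the values π_1, π_2, … into P one at a time, bumping the leftmost entry strictly greater than the inserted value down to the next row. The recording tableau Q records, in position (i, j), the step at which that cell was added to P.
  Insert 2 (step 1): P = [2];  Q = [1]
  Insert 3 (step 2): P = [2, 3];  Q = [1, 2]
  Insert 5 (step 3): P = [2, 3, 5];  Q = [1, 2, 3]
  Insert 8 (step 4): P = [2, 3, 5, 8];  Q = [1, 2, 3, 4]
  Insert 7 (step 5): P = [2, 3, 5, 7] / [8];  Q = [1, 2, 3, 4] / [5]
  Insert 9 (step 6): P = [2, 3, 5, 7, 9] / [8];  Q = [1, 2, 3, 4, 6] / [5]
  Insert 1 (step 7): P = [1, 3, 5, 7, 9] / [2] / [8];  Q = [1, 2, 3, 4, 6] / [5] / [7]
  Insert 6 (step 8): P = [1, 3, 5, 6, 9] / [2, 7] / [8];  Q = [1, 2, 3, 4, 6] / [5, 8] / [7]
  Insert 4 (step 9): P = [1, 3, 4, 6, 9] / [2, 5] / [7] / [8];  Q = [1, 2, 3, 4, 6] / [5, 8] / [7] / [9]
Final shape: (5, 2, 1, 1).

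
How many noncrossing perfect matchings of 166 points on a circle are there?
C_83 = 68854441132780194707888052034668647142985206100

These noncrossing handshakes are counted by the Catalan number C_n = (1/(n + 1)) · C(2n, n). For n = 83: C_83 = (1/84) · C(166, 83) = 5783773055153536355462596370912166360010757312400/84 = 68854441132780194707888052034668647142985206100.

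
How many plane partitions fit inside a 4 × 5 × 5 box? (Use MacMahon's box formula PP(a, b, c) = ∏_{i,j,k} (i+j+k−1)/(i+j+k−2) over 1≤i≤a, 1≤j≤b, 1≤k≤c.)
PP(4, 5, 5) = 16818516

Evaluate the triple product over i = 1..4, j = 1..5, k = 1..5. The factors are (2/1) · (3/2) · (4/3) · (5/4) · (6/5) · (3/2) · (4/3) · (5/4) · … (100 factors total). The numerators and denominators telescope so the product is an integer; carrying out the multiplication exactly gives PP(4, 5, 5) = 16818516.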